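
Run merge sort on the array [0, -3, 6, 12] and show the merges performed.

Divide and conquer:
  Merge [0] + [-3] -> [-3, 0]
  Merge [6] + [12] -> [6, 12]
  Merge [-3, 0] + [6, 12] -> [-3, 0, 6, 12]


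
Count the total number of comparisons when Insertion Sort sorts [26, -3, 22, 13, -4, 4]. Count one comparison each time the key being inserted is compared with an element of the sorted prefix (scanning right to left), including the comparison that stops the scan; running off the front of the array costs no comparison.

Insert -3: 26 > -3 (shift), reached front = 1 comparison(s) -> [-3, 26, 22, 13, -4, 4]
Insert 22: 26 > 22 (shift), -3 <= 22 (stop) = 2 comparison(s) -> [-3, 22, 26, 13, -4, 4]
Insert 13: 26 > 13 (shift), 22 > 13 (shift), -3 <= 13 (stop) = 3 comparison(s) -> [-3, 13, 22, 26, -4, 4]
Insert -4: 26 > -4 (shift), 22 > -4 (shift), 13 > -4 (shift), -3 > -4 (shift), reached front = 4 comparison(s) -> [-4, -3, 13, 22, 26, 4]
Insert 4: 26 > 4 (shift), 22 > 4 (shift), 13 > 4 (shift), -3 <= 4 (stop) = 4 comparison(s) -> [-4, -3, 4, 13, 22, 26]
Total comparisons: 1 + 2 + 3 + 4 + 4 = 14


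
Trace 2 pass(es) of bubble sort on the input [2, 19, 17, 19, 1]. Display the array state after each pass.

After pass 1: [2, 17, 19, 1, 19] (2 swaps)
After pass 2: [2, 17, 1, 19, 19] (1 swaps)
Total swaps: 3


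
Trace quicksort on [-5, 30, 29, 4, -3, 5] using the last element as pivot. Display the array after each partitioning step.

Partition 1: pivot=5 at index 3 -> [-5, 4, -3, 5, 29, 30]
Partition 2: pivot=-3 at index 1 -> [-5, -3, 4, 5, 29, 30]
Partition 3: pivot=30 at index 5 -> [-5, -3, 4, 5, 29, 30]


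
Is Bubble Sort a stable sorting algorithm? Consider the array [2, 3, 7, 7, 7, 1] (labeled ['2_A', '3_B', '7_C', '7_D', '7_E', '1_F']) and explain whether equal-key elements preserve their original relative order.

Trace Bubble Sort on the labeled array (the key is the number; the letter only tracks identity):
  After pass 1: [2_A, 3_B, 7_C, 7_D, 1_F, 7_E]
  After pass 2: [2_A, 3_B, 7_C, 1_F, 7_D, 7_E]
  After pass 3: [2_A, 3_B, 1_F, 7_C, 7_D, 7_E]
  After pass 4: [2_A, 1_F, 3_B, 7_C, 7_D, 7_E]
  After pass 5: [1_F, 2_A, 3_B, 7_C, 7_D, 7_E]
Final order: [1_F, 2_A, 3_B, 7_C, 7_D, 7_E]
Equal keys:
  value 7: originally 7_C, 7_D, 7_E; after sorting 7_C, 7_D, 7_E -> order preserved
All equal keys kept their original relative order. Bubble Sort is stable: it only swaps adjacent elements when the left one is strictly greater, so equal keys never move past each other.
Answer: Stable


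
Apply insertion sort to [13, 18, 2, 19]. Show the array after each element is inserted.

First element 13 is already 'sorted'
Insert 18: shifted 0 elements -> [13, 18, 2, 19]
Insert 2: shifted 2 elements -> [2, 13, 18, 19]
Insert 19: shifted 0 elements -> [2, 13, 18, 19]


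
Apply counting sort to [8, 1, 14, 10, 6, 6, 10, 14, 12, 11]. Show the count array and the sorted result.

Count array: [0, 1, 0, 0, 0, 0, 2, 0, 1, 0, 2, 1, 1, 0, 2]
(count[i] = number of elements equal to i)
Cumulative count: [0, 1, 1, 1, 1, 1, 3, 3, 4, 4, 6, 7, 8, 8, 10]
Sorted: [1, 6, 6, 8, 10, 10, 11, 12, 14, 14]


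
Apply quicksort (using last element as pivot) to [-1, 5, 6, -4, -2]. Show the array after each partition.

Partition 1: pivot=-2 at index 1 -> [-4, -2, 6, -1, 5]
Partition 2: pivot=5 at index 3 -> [-4, -2, -1, 5, 6]


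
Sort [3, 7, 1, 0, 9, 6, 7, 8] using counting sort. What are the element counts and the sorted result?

Count array: [1, 1, 0, 1, 0, 0, 1, 2, 1, 1]
(count[i] = number of elements equal to i)
Cumulative count: [1, 2, 2, 3, 3, 3, 4, 6, 7, 8]
Sorted: [0, 1, 3, 6, 7, 7, 8, 9]


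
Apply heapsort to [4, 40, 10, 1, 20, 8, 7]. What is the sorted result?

Build heap: [40, 20, 10, 1, 4, 8, 7]
Extract 40: [20, 7, 10, 1, 4, 8, 40]
Extract 20: [10, 7, 8, 1, 4, 20, 40]
Extract 10: [8, 7, 4, 1, 10, 20, 40]
Extract 8: [7, 1, 4, 8, 10, 20, 40]
Extract 7: [4, 1, 7, 8, 10, 20, 40]
Extract 4: [1, 4, 7, 8, 10, 20, 40]


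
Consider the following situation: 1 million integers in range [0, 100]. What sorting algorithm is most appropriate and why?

Best choice: Counting sort
Reason: O(n + k) where k=100 is small; linear time beats O(n log n)


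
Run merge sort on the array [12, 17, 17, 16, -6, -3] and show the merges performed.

Divide and conquer:
  Merge [17] + [17] -> [17, 17]
  Merge [12] + [17, 17] -> [12, 17, 17]
  Merge [-6] + [-3] -> [-6, -3]
  Merge [16] + [-6, -3] -> [-6, -3, 16]
  Merge [12, 17, 17] + [-6, -3, 16] -> [-6, -3, 12, 16, 17, 17]


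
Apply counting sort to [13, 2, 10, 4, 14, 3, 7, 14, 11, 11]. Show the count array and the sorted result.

Count array: [0, 0, 1, 1, 1, 0, 0, 1, 0, 0, 1, 2, 0, 1, 2]
(count[i] = number of elements equal to i)
Cumulative count: [0, 0, 1, 2, 3, 3, 3, 4, 4, 4, 5, 7, 7, 8, 10]
Sorted: [2, 3, 4, 7, 10, 11, 11, 13, 14, 14]


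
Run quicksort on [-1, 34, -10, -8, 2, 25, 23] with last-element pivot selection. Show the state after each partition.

Partition 1: pivot=23 at index 4 -> [-1, -10, -8, 2, 23, 25, 34]
Partition 2: pivot=2 at index 3 -> [-1, -10, -8, 2, 23, 25, 34]
Partition 3: pivot=-8 at index 1 -> [-10, -8, -1, 2, 23, 25, 34]
Partition 4: pivot=34 at index 6 -> [-10, -8, -1, 2, 23, 25, 34]


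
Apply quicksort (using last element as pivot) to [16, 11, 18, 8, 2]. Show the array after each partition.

Partition 1: pivot=2 at index 0 -> [2, 11, 18, 8, 16]
Partition 2: pivot=16 at index 3 -> [2, 11, 8, 16, 18]
Partition 3: pivot=8 at index 1 -> [2, 8, 11, 16, 18]


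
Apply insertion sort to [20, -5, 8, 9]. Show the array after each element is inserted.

First element 20 is already 'sorted'
Insert -5: shifted 1 elements -> [-5, 20, 8, 9]
Insert 8: shifted 1 elements -> [-5, 8, 20, 9]
Insert 9: shifted 1 elements -> [-5, 8, 9, 20]


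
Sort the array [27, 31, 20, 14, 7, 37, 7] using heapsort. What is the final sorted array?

Build heap: [37, 31, 27, 14, 7, 20, 7]
Extract 37: [31, 14, 27, 7, 7, 20, 37]
Extract 31: [27, 14, 20, 7, 7, 31, 37]
Extract 27: [20, 14, 7, 7, 27, 31, 37]
Extract 20: [14, 7, 7, 20, 27, 31, 37]
Extract 14: [7, 7, 14, 20, 27, 31, 37]
Extract 7: [7, 7, 14, 20, 27, 31, 37]


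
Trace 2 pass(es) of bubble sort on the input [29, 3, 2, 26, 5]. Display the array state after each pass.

After pass 1: [3, 2, 26, 5, 29] (4 swaps)
After pass 2: [2, 3, 5, 26, 29] (2 swaps)
Total swaps: 6


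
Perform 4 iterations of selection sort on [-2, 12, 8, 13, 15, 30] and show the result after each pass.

Pass 1: Select minimum -2 at index 0, swap -> [-2, 12, 8, 13, 15, 30]
Pass 2: Select minimum 8 at index 2, swap -> [-2, 8, 12, 13, 15, 30]
Pass 3: Select minimum 12 at index 2, swap -> [-2, 8, 12, 13, 15, 30]
Pass 4: Select minimum 13 at index 3, swap -> [-2, 8, 12, 13, 15, 30]


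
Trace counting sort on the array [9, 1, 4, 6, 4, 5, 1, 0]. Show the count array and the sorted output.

Count array: [1, 2, 0, 0, 2, 1, 1, 0, 0, 1]
(count[i] = number of elements equal to i)
Cumulative count: [1, 3, 3, 3, 5, 6, 7, 7, 7, 8]
Sorted: [0, 1, 1, 4, 4, 5, 6, 9]


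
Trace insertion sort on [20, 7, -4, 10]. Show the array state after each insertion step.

First element 20 is already 'sorted'
Insert 7: shifted 1 elements -> [7, 20, -4, 10]
Insert -4: shifted 2 elements -> [-4, 7, 20, 10]
Insert 10: shifted 1 elements -> [-4, 7, 10, 20]


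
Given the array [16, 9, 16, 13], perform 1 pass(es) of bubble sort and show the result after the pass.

After pass 1: [9, 16, 13, 16] (2 swaps)
Total swaps: 2


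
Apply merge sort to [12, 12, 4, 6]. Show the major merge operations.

Divide and conquer:
  Merge [12] + [12] -> [12, 12]
  Merge [4] + [6] -> [4, 6]
  Merge [12, 12] + [4, 6] -> [4, 6, 12, 12]


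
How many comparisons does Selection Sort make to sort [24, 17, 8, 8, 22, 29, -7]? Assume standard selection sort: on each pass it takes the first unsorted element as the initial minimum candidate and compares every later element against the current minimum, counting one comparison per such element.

Pass 1: scan indices 1..6 for the minimum = 6 comparison(s); min is -7, place at index 0 -> [-7, 17, 8, 8, 22, 29, 24]
Pass 2: scan indices 2..6 for the minimum = 5 comparison(s); min is 8, place at index 1 -> [-7, 8, 17, 8, 22, 29, 24]
Pass 3: scan indices 3..6 for the minimum = 4 comparison(s); min is 8, place at index 2 -> [-7, 8, 8, 17, 22, 29, 24]
Pass 4: scan indices 4..6 for the minimum = 3 comparison(s); min is 17, place at index 3 -> [-7, 8, 8, 17, 22, 29, 24]
Pass 5: scan indices 5..6 for the minimum = 2 comparison(s); min is 22, place at index 4 -> [-7, 8, 8, 17, 22, 29, 24]
Pass 6: scan indices 6..6 for the minimum = 1 comparison(s); min is 24, place at index 5 -> [-7, 8, 8, 17, 22, 24, 29]
Selection sort always scans the whole unsorted suffix, so the count is (n-1) + (n-2) + ... + 1 = n(n-1)/2 = 7*6/2 = 21 regardless of the input order.
Total comparisons: 6 + 5 + 4 + 3 + 2 + 1 = 21


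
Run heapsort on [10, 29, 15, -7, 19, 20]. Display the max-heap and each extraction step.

Build heap: [29, 19, 20, -7, 10, 15]
Extract 29: [20, 19, 15, -7, 10, 29]
Extract 20: [19, 10, 15, -7, 20, 29]
Extract 19: [15, 10, -7, 19, 20, 29]
Extract 15: [10, -7, 15, 19, 20, 29]
Extract 10: [-7, 10, 15, 19, 20, 29]


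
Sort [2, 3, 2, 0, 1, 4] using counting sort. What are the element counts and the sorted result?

Count array: [1, 1, 2, 1, 1]
(count[i] = number of elements equal to i)
Cumulative count: [1, 2, 4, 5, 6]
Sorted: [0, 1, 2, 2, 3, 4]


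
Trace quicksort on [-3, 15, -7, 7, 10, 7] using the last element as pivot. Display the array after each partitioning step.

Partition 1: pivot=7 at index 3 -> [-3, -7, 7, 7, 10, 15]
Partition 2: pivot=7 at index 2 -> [-3, -7, 7, 7, 10, 15]
Partition 3: pivot=-7 at index 0 -> [-7, -3, 7, 7, 10, 15]
Partition 4: pivot=15 at index 5 -> [-7, -3, 7, 7, 10, 15]


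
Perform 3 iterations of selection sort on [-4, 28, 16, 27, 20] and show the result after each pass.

Pass 1: Select minimum -4 at index 0, swap -> [-4, 28, 16, 27, 20]
Pass 2: Select minimum 16 at index 2, swap -> [-4, 16, 28, 27, 20]
Pass 3: Select minimum 20 at index 4, swap -> [-4, 16, 20, 27, 28]


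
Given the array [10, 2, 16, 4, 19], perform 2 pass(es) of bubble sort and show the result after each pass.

After pass 1: [2, 10, 4, 16, 19] (2 swaps)
After pass 2: [2, 4, 10, 16, 19] (1 swaps)
Total swaps: 3


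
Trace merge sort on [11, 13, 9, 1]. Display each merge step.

Divide and conquer:
  Merge [11] + [13] -> [11, 13]
  Merge [9] + [1] -> [1, 9]
  Merge [11, 13] + [1, 9] -> [1, 9, 11, 13]


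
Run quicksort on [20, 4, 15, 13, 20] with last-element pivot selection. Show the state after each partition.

Partition 1: pivot=20 at index 4 -> [20, 4, 15, 13, 20]
Partition 2: pivot=13 at index 1 -> [4, 13, 15, 20, 20]
Partition 3: pivot=20 at index 3 -> [4, 13, 15, 20, 20]


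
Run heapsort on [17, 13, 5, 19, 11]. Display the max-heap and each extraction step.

Build heap: [19, 17, 5, 13, 11]
Extract 19: [17, 13, 5, 11, 19]
Extract 17: [13, 11, 5, 17, 19]
Extract 13: [11, 5, 13, 17, 19]
Extract 11: [5, 11, 13, 17, 19]


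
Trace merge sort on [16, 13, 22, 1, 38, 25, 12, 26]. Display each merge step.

Divide and conquer:
  Merge [16] + [13] -> [13, 16]
  Merge [22] + [1] -> [1, 22]
  Merge [13, 16] + [1, 22] -> [1, 13, 16, 22]
  Merge [38] + [25] -> [25, 38]
  Merge [12] + [26] -> [12, 26]
  Merge [25, 38] + [12, 26] -> [12, 25, 26, 38]
  Merge [1, 13, 16, 22] + [12, 25, 26, 38] -> [1, 12, 13, 16, 22, 25, 26, 38]


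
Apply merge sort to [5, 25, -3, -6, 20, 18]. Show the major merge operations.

Divide and conquer:
  Merge [25] + [-3] -> [-3, 25]
  Merge [5] + [-3, 25] -> [-3, 5, 25]
  Merge [20] + [18] -> [18, 20]
  Merge [-6] + [18, 20] -> [-6, 18, 20]
  Merge [-3, 5, 25] + [-6, 18, 20] -> [-6, -3, 5, 18, 20, 25]


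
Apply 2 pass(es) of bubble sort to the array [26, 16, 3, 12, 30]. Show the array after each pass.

After pass 1: [16, 3, 12, 26, 30] (3 swaps)
After pass 2: [3, 12, 16, 26, 30] (2 swaps)
Total swaps: 5


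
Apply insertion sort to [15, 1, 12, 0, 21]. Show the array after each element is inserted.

First element 15 is already 'sorted'
Insert 1: shifted 1 elements -> [1, 15, 12, 0, 21]
Insert 12: shifted 1 elements -> [1, 12, 15, 0, 21]
Insert 0: shifted 3 elements -> [0, 1, 12, 15, 21]
Insert 21: shifted 0 elements -> [0, 1, 12, 15, 21]


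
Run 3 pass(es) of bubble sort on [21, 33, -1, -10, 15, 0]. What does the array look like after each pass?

After pass 1: [21, -1, -10, 15, 0, 33] (4 swaps)
After pass 2: [-1, -10, 15, 0, 21, 33] (4 swaps)
After pass 3: [-10, -1, 0, 15, 21, 33] (2 swaps)
Total swaps: 10


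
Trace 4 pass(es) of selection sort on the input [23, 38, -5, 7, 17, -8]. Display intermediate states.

Pass 1: Select minimum -8 at index 5, swap -> [-8, 38, -5, 7, 17, 23]
Pass 2: Select minimum -5 at index 2, swap -> [-8, -5, 38, 7, 17, 23]
Pass 3: Select minimum 7 at index 3, swap -> [-8, -5, 7, 38, 17, 23]
Pass 4: Select minimum 17 at index 4, swap -> [-8, -5, 7, 17, 38, 23]


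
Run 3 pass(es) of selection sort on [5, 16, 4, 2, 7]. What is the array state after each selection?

Pass 1: Select minimum 2 at index 3, swap -> [2, 16, 4, 5, 7]
Pass 2: Select minimum 4 at index 2, swap -> [2, 4, 16, 5, 7]
Pass 3: Select minimum 5 at index 3, swap -> [2, 4, 5, 16, 7]


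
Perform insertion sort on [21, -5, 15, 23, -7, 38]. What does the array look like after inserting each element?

First element 21 is already 'sorted'
Insert -5: shifted 1 elements -> [-5, 21, 15, 23, -7, 38]
Insert 15: shifted 1 elements -> [-5, 15, 21, 23, -7, 38]
Insert 23: shifted 0 elements -> [-5, 15, 21, 23, -7, 38]
Insert -7: shifted 4 elements -> [-7, -5, 15, 21, 23, 38]
Insert 38: shifted 0 elements -> [-7, -5, 15, 21, 23, 38]


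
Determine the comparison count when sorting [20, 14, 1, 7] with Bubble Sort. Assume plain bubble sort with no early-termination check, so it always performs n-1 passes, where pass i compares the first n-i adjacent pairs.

Pass 1: compare adjacent pairs (0,1)..(2,3) = 3 comparison(s), 3 swap(s) -> [14, 1, 7, 20]
Pass 2: compare adjacent pairs (0,1)..(1,2) = 2 comparison(s), 2 swap(s) -> [1, 7, 14, 20]
Pass 3: compare adjacent pairs (0,1)..(0,1) = 1 comparison(s), 0 swap(s) -> [1, 7, 14, 20]
Total comparisons: 3 + 2 + 1 = 6


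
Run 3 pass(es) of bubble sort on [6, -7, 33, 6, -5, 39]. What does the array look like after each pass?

After pass 1: [-7, 6, 6, -5, 33, 39] (3 swaps)
After pass 2: [-7, 6, -5, 6, 33, 39] (1 swaps)
After pass 3: [-7, -5, 6, 6, 33, 39] (1 swaps)
Total swaps: 5


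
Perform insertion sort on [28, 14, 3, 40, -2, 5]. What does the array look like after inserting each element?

First element 28 is already 'sorted'
Insert 14: shifted 1 elements -> [14, 28, 3, 40, -2, 5]
Insert 3: shifted 2 elements -> [3, 14, 28, 40, -2, 5]
Insert 40: shifted 0 elements -> [3, 14, 28, 40, -2, 5]
Insert -2: shifted 4 elements -> [-2, 3, 14, 28, 40, 5]
Insert 5: shifted 3 elements -> [-2, 3, 5, 14, 28, 40]


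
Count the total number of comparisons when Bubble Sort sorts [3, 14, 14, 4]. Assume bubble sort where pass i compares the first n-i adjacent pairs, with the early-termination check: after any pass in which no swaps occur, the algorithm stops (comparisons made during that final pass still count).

Pass 1: compare adjacent pairs (0,1)..(2,3) = 3 comparison(s), 1 swap(s) -> [3, 14, 4, 14]
Pass 2: compare adjacent pairs (0,1)..(1,2) = 2 comparison(s), 1 swap(s) -> [3, 4, 14, 14]
Pass 3: compare adjacent pairs (0,1)..(0,1) = 1 comparison(s), 0 swap(s) -> [3, 4, 14, 14]
No swaps in this pass, so bubble sort stops here.
Total comparisons: 3 + 2 + 1 = 6


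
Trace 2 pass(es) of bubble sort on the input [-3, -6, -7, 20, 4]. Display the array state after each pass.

After pass 1: [-6, -7, -3, 4, 20] (3 swaps)
After pass 2: [-7, -6, -3, 4, 20] (1 swaps)
Total swaps: 4


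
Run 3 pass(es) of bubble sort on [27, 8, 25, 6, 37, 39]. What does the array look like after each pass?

After pass 1: [8, 25, 6, 27, 37, 39] (3 swaps)
After pass 2: [8, 6, 25, 27, 37, 39] (1 swaps)
After pass 3: [6, 8, 25, 27, 37, 39] (1 swaps)
Total swaps: 5


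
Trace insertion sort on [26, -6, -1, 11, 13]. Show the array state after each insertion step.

First element 26 is already 'sorted'
Insert -6: shifted 1 elements -> [-6, 26, -1, 11, 13]
Insert -1: shifted 1 elements -> [-6, -1, 26, 11, 13]
Insert 11: shifted 1 elements -> [-6, -1, 11, 26, 13]
Insert 13: shifted 1 elements -> [-6, -1, 11, 13, 26]


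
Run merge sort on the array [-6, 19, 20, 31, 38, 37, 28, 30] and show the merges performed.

Divide and conquer:
  Merge [-6] + [19] -> [-6, 19]
  Merge [20] + [31] -> [20, 31]
  Merge [-6, 19] + [20, 31] -> [-6, 19, 20, 31]
  Merge [38] + [37] -> [37, 38]
  Merge [28] + [30] -> [28, 30]
  Merge [37, 38] + [28, 30] -> [28, 30, 37, 38]
  Merge [-6, 19, 20, 31] + [28, 30, 37, 38] -> [-6, 19, 20, 28, 30, 31, 37, 38]


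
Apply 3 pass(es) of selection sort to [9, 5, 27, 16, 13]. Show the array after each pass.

Pass 1: Select minimum 5 at index 1, swap -> [5, 9, 27, 16, 13]
Pass 2: Select minimum 9 at index 1, swap -> [5, 9, 27, 16, 13]
Pass 3: Select minimum 13 at index 4, swap -> [5, 9, 13, 16, 27]


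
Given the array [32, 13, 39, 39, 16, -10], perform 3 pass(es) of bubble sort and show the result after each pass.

After pass 1: [13, 32, 39, 16, -10, 39] (3 swaps)
After pass 2: [13, 32, 16, -10, 39, 39] (2 swaps)
After pass 3: [13, 16, -10, 32, 39, 39] (2 swaps)
Total swaps: 7


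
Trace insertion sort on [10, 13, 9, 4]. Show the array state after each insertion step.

First element 10 is already 'sorted'
Insert 13: shifted 0 elements -> [10, 13, 9, 4]
Insert 9: shifted 2 elements -> [9, 10, 13, 4]
Insert 4: shifted 3 elements -> [4, 9, 10, 13]


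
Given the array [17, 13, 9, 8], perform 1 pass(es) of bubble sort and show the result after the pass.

After pass 1: [13, 9, 8, 17] (3 swaps)
Total swaps: 3


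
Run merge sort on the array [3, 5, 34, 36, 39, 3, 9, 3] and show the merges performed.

Divide and conquer:
  Merge [3] + [5] -> [3, 5]
  Merge [34] + [36] -> [34, 36]
  Merge [3, 5] + [34, 36] -> [3, 5, 34, 36]
  Merge [39] + [3] -> [3, 39]
  Merge [9] + [3] -> [3, 9]
  Merge [3, 39] + [3, 9] -> [3, 3, 9, 39]
  Merge [3, 5, 34, 36] + [3, 3, 9, 39] -> [3, 3, 3, 5, 9, 34, 36, 39]


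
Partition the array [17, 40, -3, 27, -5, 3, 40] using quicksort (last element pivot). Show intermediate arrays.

Partition 1: pivot=40 at index 6 -> [17, 40, -3, 27, -5, 3, 40]
Partition 2: pivot=3 at index 2 -> [-3, -5, 3, 27, 40, 17, 40]
Partition 3: pivot=-5 at index 0 -> [-5, -3, 3, 27, 40, 17, 40]
Partition 4: pivot=17 at index 3 -> [-5, -3, 3, 17, 40, 27, 40]
Partition 5: pivot=27 at index 4 -> [-5, -3, 3, 17, 27, 40, 40]


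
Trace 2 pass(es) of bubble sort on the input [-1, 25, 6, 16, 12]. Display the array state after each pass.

After pass 1: [-1, 6, 16, 12, 25] (3 swaps)
After pass 2: [-1, 6, 12, 16, 25] (1 swaps)
Total swaps: 4


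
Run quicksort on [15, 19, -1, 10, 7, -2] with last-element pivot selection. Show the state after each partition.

Partition 1: pivot=-2 at index 0 -> [-2, 19, -1, 10, 7, 15]
Partition 2: pivot=15 at index 4 -> [-2, -1, 10, 7, 15, 19]
Partition 3: pivot=7 at index 2 -> [-2, -1, 7, 10, 15, 19]


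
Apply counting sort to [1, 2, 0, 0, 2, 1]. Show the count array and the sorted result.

Count array: [2, 2, 2]
(count[i] = number of elements equal to i)
Cumulative count: [2, 4, 6]
Sorted: [0, 0, 1, 1, 2, 2]


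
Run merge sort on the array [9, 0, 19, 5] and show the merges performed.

Divide and conquer:
  Merge [9] + [0] -> [0, 9]
  Merge [19] + [5] -> [5, 19]
  Merge [0, 9] + [5, 19] -> [0, 5, 9, 19]


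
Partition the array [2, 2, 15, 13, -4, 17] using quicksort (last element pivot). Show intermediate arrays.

Partition 1: pivot=17 at index 5 -> [2, 2, 15, 13, -4, 17]
Partition 2: pivot=-4 at index 0 -> [-4, 2, 15, 13, 2, 17]
Partition 3: pivot=2 at index 2 -> [-4, 2, 2, 13, 15, 17]
Partition 4: pivot=15 at index 4 -> [-4, 2, 2, 13, 15, 17]


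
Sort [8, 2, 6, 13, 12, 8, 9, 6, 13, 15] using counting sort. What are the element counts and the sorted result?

Count array: [0, 0, 1, 0, 0, 0, 2, 0, 2, 1, 0, 0, 1, 2, 0, 1]
(count[i] = number of elements equal to i)
Cumulative count: [0, 0, 1, 1, 1, 1, 3, 3, 5, 6, 6, 6, 7, 9, 9, 10]
Sorted: [2, 6, 6, 8, 8, 9, 12, 13, 13, 15]


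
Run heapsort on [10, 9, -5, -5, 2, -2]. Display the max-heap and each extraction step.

Build heap: [10, 9, -2, -5, 2, -5]
Extract 10: [9, 2, -2, -5, -5, 10]
Extract 9: [2, -5, -2, -5, 9, 10]
Extract 2: [-2, -5, -5, 2, 9, 10]
Extract -2: [-5, -5, -2, 2, 9, 10]
Extract -5: [-5, -5, -2, 2, 9, 10]


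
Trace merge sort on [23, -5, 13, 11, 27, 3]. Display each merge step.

Divide and conquer:
  Merge [-5] + [13] -> [-5, 13]
  Merge [23] + [-5, 13] -> [-5, 13, 23]
  Merge [27] + [3] -> [3, 27]
  Merge [11] + [3, 27] -> [3, 11, 27]
  Merge [-5, 13, 23] + [3, 11, 27] -> [-5, 3, 11, 13, 23, 27]


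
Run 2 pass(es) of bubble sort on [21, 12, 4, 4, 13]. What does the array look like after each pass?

After pass 1: [12, 4, 4, 13, 21] (4 swaps)
After pass 2: [4, 4, 12, 13, 21] (2 swaps)
Total swaps: 6


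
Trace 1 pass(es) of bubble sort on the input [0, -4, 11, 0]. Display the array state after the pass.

After pass 1: [-4, 0, 0, 11] (2 swaps)
Total swaps: 2


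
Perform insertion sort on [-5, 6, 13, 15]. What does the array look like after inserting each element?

First element -5 is already 'sorted'
Insert 6: shifted 0 elements -> [-5, 6, 13, 15]
Insert 13: shifted 0 elements -> [-5, 6, 13, 15]
Insert 15: shifted 0 elements -> [-5, 6, 13, 15]


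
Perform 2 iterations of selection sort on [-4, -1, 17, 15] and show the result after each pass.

Pass 1: Select minimum -4 at index 0, swap -> [-4, -1, 17, 15]
Pass 2: Select minimum -1 at index 1, swap -> [-4, -1, 17, 15]


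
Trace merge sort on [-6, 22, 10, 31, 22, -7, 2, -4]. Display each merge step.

Divide and conquer:
  Merge [-6] + [22] -> [-6, 22]
  Merge [10] + [31] -> [10, 31]
  Merge [-6, 22] + [10, 31] -> [-6, 10, 22, 31]
  Merge [22] + [-7] -> [-7, 22]
  Merge [2] + [-4] -> [-4, 2]
  Merge [-7, 22] + [-4, 2] -> [-7, -4, 2, 22]
  Merge [-6, 10, 22, 31] + [-7, -4, 2, 22] -> [-7, -6, -4, 2, 10, 22, 22, 31]


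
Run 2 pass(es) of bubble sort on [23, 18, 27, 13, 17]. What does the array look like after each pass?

After pass 1: [18, 23, 13, 17, 27] (3 swaps)
After pass 2: [18, 13, 17, 23, 27] (2 swaps)
Total swaps: 5


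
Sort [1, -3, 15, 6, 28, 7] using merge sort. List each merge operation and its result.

Divide and conquer:
  Merge [-3] + [15] -> [-3, 15]
  Merge [1] + [-3, 15] -> [-3, 1, 15]
  Merge [28] + [7] -> [7, 28]
  Merge [6] + [7, 28] -> [6, 7, 28]
  Merge [-3, 1, 15] + [6, 7, 28] -> [-3, 1, 6, 7, 15, 28]


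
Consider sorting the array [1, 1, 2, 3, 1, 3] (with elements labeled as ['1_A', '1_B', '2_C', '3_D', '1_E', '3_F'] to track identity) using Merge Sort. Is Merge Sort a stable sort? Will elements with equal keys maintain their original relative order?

Trace Merge Sort on the labeled array (the key is the number; the letter only tracks identity):
  Merge [1_B] + [2_C] -> [1_B, 2_C]
  Merge [1_A] + [1_B, 2_C] -> [1_A, 1_B, 2_C]
  Merge [1_E] + [3_F] -> [1_E, 3_F]
  Merge [3_D] + [1_E, 3_F] -> [1_E, 3_D, 3_F]
  Merge [1_A, 1_B, 2_C] + [1_E, 3_D, 3_F] -> [1_A, 1_B, 1_E, 2_C, 3_D, 3_F]
Final order: [1_A, 1_B, 1_E, 2_C, 3_D, 3_F]
Equal keys:
  value 1: originally 1_A, 1_B, 1_E; after sorting 1_A, 1_B, 1_E -> order preserved
  value 3: originally 3_D, 3_F; after sorting 3_D, 3_F -> order preserved
All equal keys kept their original relative order. Merge Sort is stable: when the heads of the two halves are equal the merge takes from the left half first.
Answer: Stable


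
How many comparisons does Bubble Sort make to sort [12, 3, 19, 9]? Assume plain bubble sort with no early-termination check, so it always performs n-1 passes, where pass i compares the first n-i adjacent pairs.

Pass 1: compare adjacent pairs (0,1)..(2,3) = 3 comparison(s), 2 swap(s) -> [3, 12, 9, 19]
Pass 2: compare adjacent pairs (0,1)..(1,2) = 2 comparison(s), 1 swap(s) -> [3, 9, 12, 19]
Pass 3: compare adjacent pairs (0,1)..(0,1) = 1 comparison(s), 0 swap(s) -> [3, 9, 12, 19]
Total comparisons: 3 + 2 + 1 = 6


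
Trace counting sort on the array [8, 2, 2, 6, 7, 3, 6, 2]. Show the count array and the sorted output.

Count array: [0, 0, 3, 1, 0, 0, 2, 1, 1]
(count[i] = number of elements equal to i)
Cumulative count: [0, 0, 3, 4, 4, 4, 6, 7, 8]
Sorted: [2, 2, 2, 3, 6, 6, 7, 8]


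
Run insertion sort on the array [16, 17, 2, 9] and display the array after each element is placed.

First element 16 is already 'sorted'
Insert 17: shifted 0 elements -> [16, 17, 2, 9]
Insert 2: shifted 2 elements -> [2, 16, 17, 9]
Insert 9: shifted 2 elements -> [2, 9, 16, 17]


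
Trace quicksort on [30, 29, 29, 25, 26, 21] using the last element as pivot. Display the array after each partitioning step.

Partition 1: pivot=21 at index 0 -> [21, 29, 29, 25, 26, 30]
Partition 2: pivot=30 at index 5 -> [21, 29, 29, 25, 26, 30]
Partition 3: pivot=26 at index 2 -> [21, 25, 26, 29, 29, 30]
Partition 4: pivot=29 at index 4 -> [21, 25, 26, 29, 29, 30]


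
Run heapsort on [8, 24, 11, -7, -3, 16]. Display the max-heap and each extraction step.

Build heap: [24, 8, 16, -7, -3, 11]
Extract 24: [16, 8, 11, -7, -3, 24]
Extract 16: [11, 8, -3, -7, 16, 24]
Extract 11: [8, -7, -3, 11, 16, 24]
Extract 8: [-3, -7, 8, 11, 16, 24]
Extract -3: [-7, -3, 8, 11, 16, 24]


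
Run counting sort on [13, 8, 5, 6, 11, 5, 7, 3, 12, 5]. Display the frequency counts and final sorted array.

Count array: [0, 0, 0, 1, 0, 3, 1, 1, 1, 0, 0, 1, 1, 1]
(count[i] = number of elements equal to i)
Cumulative count: [0, 0, 0, 1, 1, 4, 5, 6, 7, 7, 7, 8, 9, 10]
Sorted: [3, 5, 5, 5, 6, 7, 8, 11, 12, 13]


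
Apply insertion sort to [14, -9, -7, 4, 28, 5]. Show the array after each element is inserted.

First element 14 is already 'sorted'
Insert -9: shifted 1 elements -> [-9, 14, -7, 4, 28, 5]
Insert -7: shifted 1 elements -> [-9, -7, 14, 4, 28, 5]
Insert 4: shifted 1 elements -> [-9, -7, 4, 14, 28, 5]
Insert 28: shifted 0 elements -> [-9, -7, 4, 14, 28, 5]
Insert 5: shifted 2 elements -> [-9, -7, 4, 5, 14, 28]


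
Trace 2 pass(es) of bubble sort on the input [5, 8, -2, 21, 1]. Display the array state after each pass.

After pass 1: [5, -2, 8, 1, 21] (2 swaps)
After pass 2: [-2, 5, 1, 8, 21] (2 swaps)
Total swaps: 4


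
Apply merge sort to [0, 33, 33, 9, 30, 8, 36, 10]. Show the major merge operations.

Divide and conquer:
  Merge [0] + [33] -> [0, 33]
  Merge [33] + [9] -> [9, 33]
  Merge [0, 33] + [9, 33] -> [0, 9, 33, 33]
  Merge [30] + [8] -> [8, 30]
  Merge [36] + [10] -> [10, 36]
  Merge [8, 30] + [10, 36] -> [8, 10, 30, 36]
  Merge [0, 9, 33, 33] + [8, 10, 30, 36] -> [0, 8, 9, 10, 30, 33, 33, 36]


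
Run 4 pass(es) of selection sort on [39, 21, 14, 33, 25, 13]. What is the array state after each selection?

Pass 1: Select minimum 13 at index 5, swap -> [13, 21, 14, 33, 25, 39]
Pass 2: Select minimum 14 at index 2, swap -> [13, 14, 21, 33, 25, 39]
Pass 3: Select minimum 21 at index 2, swap -> [13, 14, 21, 33, 25, 39]
Pass 4: Select minimum 25 at index 4, swap -> [13, 14, 21, 25, 33, 39]


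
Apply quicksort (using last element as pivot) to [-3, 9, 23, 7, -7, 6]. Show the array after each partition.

Partition 1: pivot=6 at index 2 -> [-3, -7, 6, 7, 9, 23]
Partition 2: pivot=-7 at index 0 -> [-7, -3, 6, 7, 9, 23]
Partition 3: pivot=23 at index 5 -> [-7, -3, 6, 7, 9, 23]
Partition 4: pivot=9 at index 4 -> [-7, -3, 6, 7, 9, 23]


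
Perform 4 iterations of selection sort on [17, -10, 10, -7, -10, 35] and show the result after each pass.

Pass 1: Select minimum -10 at index 1, swap -> [-10, 17, 10, -7, -10, 35]
Pass 2: Select minimum -10 at index 4, swap -> [-10, -10, 10, -7, 17, 35]
Pass 3: Select minimum -7 at index 3, swap -> [-10, -10, -7, 10, 17, 35]
Pass 4: Select minimum 10 at index 3, swap -> [-10, -10, -7, 10, 17, 35]


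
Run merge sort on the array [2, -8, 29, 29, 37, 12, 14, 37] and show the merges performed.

Divide and conquer:
  Merge [2] + [-8] -> [-8, 2]
  Merge [29] + [29] -> [29, 29]
  Merge [-8, 2] + [29, 29] -> [-8, 2, 29, 29]
  Merge [37] + [12] -> [12, 37]
  Merge [14] + [37] -> [14, 37]
  Merge [12, 37] + [14, 37] -> [12, 14, 37, 37]
  Merge [-8, 2, 29, 29] + [12, 14, 37, 37] -> [-8, 2, 12, 14, 29, 29, 37, 37]


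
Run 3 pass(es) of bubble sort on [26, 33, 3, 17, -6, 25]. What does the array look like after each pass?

After pass 1: [26, 3, 17, -6, 25, 33] (4 swaps)
After pass 2: [3, 17, -6, 25, 26, 33] (4 swaps)
After pass 3: [3, -6, 17, 25, 26, 33] (1 swaps)
Total swaps: 9


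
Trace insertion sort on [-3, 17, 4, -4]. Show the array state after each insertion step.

First element -3 is already 'sorted'
Insert 17: shifted 0 elements -> [-3, 17, 4, -4]
Insert 4: shifted 1 elements -> [-3, 4, 17, -4]
Insert -4: shifted 3 elements -> [-4, -3, 4, 17]


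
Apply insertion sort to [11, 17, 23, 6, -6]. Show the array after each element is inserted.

First element 11 is already 'sorted'
Insert 17: shifted 0 elements -> [11, 17, 23, 6, -6]
Insert 23: shifted 0 elements -> [11, 17, 23, 6, -6]
Insert 6: shifted 3 elements -> [6, 11, 17, 23, -6]
Insert -6: shifted 4 elements -> [-6, 6, 11, 17, 23]


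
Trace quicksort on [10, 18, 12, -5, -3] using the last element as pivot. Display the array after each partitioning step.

Partition 1: pivot=-3 at index 1 -> [-5, -3, 12, 10, 18]
Partition 2: pivot=18 at index 4 -> [-5, -3, 12, 10, 18]
Partition 3: pivot=10 at index 2 -> [-5, -3, 10, 12, 18]


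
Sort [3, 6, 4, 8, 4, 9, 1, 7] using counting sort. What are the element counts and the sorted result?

Count array: [0, 1, 0, 1, 2, 0, 1, 1, 1, 1]
(count[i] = number of elements equal to i)
Cumulative count: [0, 1, 1, 2, 4, 4, 5, 6, 7, 8]
Sorted: [1, 3, 4, 4, 6, 7, 8, 9]


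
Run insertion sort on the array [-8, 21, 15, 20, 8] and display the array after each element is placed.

First element -8 is already 'sorted'
Insert 21: shifted 0 elements -> [-8, 21, 15, 20, 8]
Insert 15: shifted 1 elements -> [-8, 15, 21, 20, 8]
Insert 20: shifted 1 elements -> [-8, 15, 20, 21, 8]
Insert 8: shifted 3 elements -> [-8, 8, 15, 20, 21]


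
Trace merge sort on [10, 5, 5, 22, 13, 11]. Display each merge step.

Divide and conquer:
  Merge [5] + [5] -> [5, 5]
  Merge [10] + [5, 5] -> [5, 5, 10]
  Merge [13] + [11] -> [11, 13]
  Merge [22] + [11, 13] -> [11, 13, 22]
  Merge [5, 5, 10] + [11, 13, 22] -> [5, 5, 10, 11, 13, 22]


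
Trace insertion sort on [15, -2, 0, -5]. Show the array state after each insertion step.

First element 15 is already 'sorted'
Insert -2: shifted 1 elements -> [-2, 15, 0, -5]
Insert 0: shifted 1 elements -> [-2, 0, 15, -5]
Insert -5: shifted 3 elements -> [-5, -2, 0, 15]


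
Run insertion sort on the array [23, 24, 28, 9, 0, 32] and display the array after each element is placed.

First element 23 is already 'sorted'
Insert 24: shifted 0 elements -> [23, 24, 28, 9, 0, 32]
Insert 28: shifted 0 elements -> [23, 24, 28, 9, 0, 32]
Insert 9: shifted 3 elements -> [9, 23, 24, 28, 0, 32]
Insert 0: shifted 4 elements -> [0, 9, 23, 24, 28, 32]
Insert 32: shifted 0 elements -> [0, 9, 23, 24, 28, 32]


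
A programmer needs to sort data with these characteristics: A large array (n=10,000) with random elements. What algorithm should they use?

Best choice: Quicksort or Mergesort
Reason: Both have O(n log n) average case; quicksort has lower constant factors


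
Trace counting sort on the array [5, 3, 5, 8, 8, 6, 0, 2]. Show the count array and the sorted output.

Count array: [1, 0, 1, 1, 0, 2, 1, 0, 2]
(count[i] = number of elements equal to i)
Cumulative count: [1, 1, 2, 3, 3, 5, 6, 6, 8]
Sorted: [0, 2, 3, 5, 5, 6, 8, 8]


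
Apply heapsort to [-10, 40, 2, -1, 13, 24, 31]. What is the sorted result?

Build heap: [40, 13, 31, -1, -10, 24, 2]
Extract 40: [31, 13, 24, -1, -10, 2, 40]
Extract 31: [24, 13, 2, -1, -10, 31, 40]
Extract 24: [13, -1, 2, -10, 24, 31, 40]
Extract 13: [2, -1, -10, 13, 24, 31, 40]
Extract 2: [-1, -10, 2, 13, 24, 31, 40]
Extract -1: [-10, -1, 2, 13, 24, 31, 40]


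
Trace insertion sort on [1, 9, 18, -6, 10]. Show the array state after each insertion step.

First element 1 is already 'sorted'
Insert 9: shifted 0 elements -> [1, 9, 18, -6, 10]
Insert 18: shifted 0 elements -> [1, 9, 18, -6, 10]
Insert -6: shifted 3 elements -> [-6, 1, 9, 18, 10]
Insert 10: shifted 1 elements -> [-6, 1, 9, 10, 18]


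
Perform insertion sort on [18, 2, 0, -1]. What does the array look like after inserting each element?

First element 18 is already 'sorted'
Insert 2: shifted 1 elements -> [2, 18, 0, -1]
Insert 0: shifted 2 elements -> [0, 2, 18, -1]
Insert -1: shifted 3 elements -> [-1, 0, 2, 18]


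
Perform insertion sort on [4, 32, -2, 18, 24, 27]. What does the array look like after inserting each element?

First element 4 is already 'sorted'
Insert 32: shifted 0 elements -> [4, 32, -2, 18, 24, 27]
Insert -2: shifted 2 elements -> [-2, 4, 32, 18, 24, 27]
Insert 18: shifted 1 elements -> [-2, 4, 18, 32, 24, 27]
Insert 24: shifted 1 elements -> [-2, 4, 18, 24, 32, 27]
Insert 27: shifted 1 elements -> [-2, 4, 18, 24, 27, 32]


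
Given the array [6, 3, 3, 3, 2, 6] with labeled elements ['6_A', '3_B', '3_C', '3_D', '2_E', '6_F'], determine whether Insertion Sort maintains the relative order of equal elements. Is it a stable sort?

Trace Insertion Sort on the labeled array (the key is the number; the letter only tracks identity):
  Insert 3_B at index 0: [3_B, 6_A, 3_C, 3_D, 2_E, 6_F]
  Insert 3_C at index 1: [3_B, 3_C, 6_A, 3_D, 2_E, 6_F]
  Insert 3_D at index 2: [3_B, 3_C, 3_D, 6_A, 2_E, 6_F]
  Insert 2_E at index 0: [2_E, 3_B, 3_C, 3_D, 6_A, 6_F]
  Insert 6_F at index 5: [2_E, 3_B, 3_C, 3_D, 6_A, 6_F]
Final order: [2_E, 3_B, 3_C, 3_D, 6_A, 6_F]
Equal keys:
  value 3: originally 3_B, 3_C, 3_D; after sorting 3_B, 3_C, 3_D -> order preserved
  value 6: originally 6_A, 6_F; after sorting 6_A, 6_F -> order preserved
All equal keys kept their original relative order. Insertion Sort is stable: elements are shifted only while they are strictly greater than the key, so a key is inserted after any equal elements already placed.
Answer: Stable


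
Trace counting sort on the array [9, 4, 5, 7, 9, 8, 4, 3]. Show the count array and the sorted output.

Count array: [0, 0, 0, 1, 2, 1, 0, 1, 1, 2]
(count[i] = number of elements equal to i)
Cumulative count: [0, 0, 0, 1, 3, 4, 4, 5, 6, 8]
Sorted: [3, 4, 4, 5, 7, 8, 9, 9]


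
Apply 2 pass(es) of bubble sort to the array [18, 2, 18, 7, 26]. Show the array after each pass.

After pass 1: [2, 18, 7, 18, 26] (2 swaps)
After pass 2: [2, 7, 18, 18, 26] (1 swaps)
Total swaps: 3


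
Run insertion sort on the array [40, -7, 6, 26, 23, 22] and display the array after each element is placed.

First element 40 is already 'sorted'
Insert -7: shifted 1 elements -> [-7, 40, 6, 26, 23, 22]
Insert 6: shifted 1 elements -> [-7, 6, 40, 26, 23, 22]
Insert 26: shifted 1 elements -> [-7, 6, 26, 40, 23, 22]
Insert 23: shifted 2 elements -> [-7, 6, 23, 26, 40, 22]
Insert 22: shifted 3 elements -> [-7, 6, 22, 23, 26, 40]


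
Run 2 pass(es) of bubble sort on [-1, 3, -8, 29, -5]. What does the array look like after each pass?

After pass 1: [-1, -8, 3, -5, 29] (2 swaps)
After pass 2: [-8, -1, -5, 3, 29] (2 swaps)
Total swaps: 4


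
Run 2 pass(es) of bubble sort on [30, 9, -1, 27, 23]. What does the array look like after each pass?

After pass 1: [9, -1, 27, 23, 30] (4 swaps)
After pass 2: [-1, 9, 23, 27, 30] (2 swaps)
Total swaps: 6


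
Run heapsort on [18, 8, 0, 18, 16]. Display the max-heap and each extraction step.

Build heap: [18, 18, 0, 8, 16]
Extract 18: [18, 16, 0, 8, 18]
Extract 18: [16, 8, 0, 18, 18]
Extract 16: [8, 0, 16, 18, 18]
Extract 8: [0, 8, 16, 18, 18]


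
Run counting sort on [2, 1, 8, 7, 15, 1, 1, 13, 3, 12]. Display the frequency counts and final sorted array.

Count array: [0, 3, 1, 1, 0, 0, 0, 1, 1, 0, 0, 0, 1, 1, 0, 1]
(count[i] = number of elements equal to i)
Cumulative count: [0, 3, 4, 5, 5, 5, 5, 6, 7, 7, 7, 7, 8, 9, 9, 10]
Sorted: [1, 1, 1, 2, 3, 7, 8, 12, 13, 15]


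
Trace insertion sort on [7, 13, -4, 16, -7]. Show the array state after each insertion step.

First element 7 is already 'sorted'
Insert 13: shifted 0 elements -> [7, 13, -4, 16, -7]
Insert -4: shifted 2 elements -> [-4, 7, 13, 16, -7]
Insert 16: shifted 0 elements -> [-4, 7, 13, 16, -7]
Insert -7: shifted 4 elements -> [-7, -4, 7, 13, 16]


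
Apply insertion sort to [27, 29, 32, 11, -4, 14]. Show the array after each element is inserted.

First element 27 is already 'sorted'
Insert 29: shifted 0 elements -> [27, 29, 32, 11, -4, 14]
Insert 32: shifted 0 elements -> [27, 29, 32, 11, -4, 14]
Insert 11: shifted 3 elements -> [11, 27, 29, 32, -4, 14]
Insert -4: shifted 4 elements -> [-4, 11, 27, 29, 32, 14]
Insert 14: shifted 3 elements -> [-4, 11, 14, 27, 29, 32]


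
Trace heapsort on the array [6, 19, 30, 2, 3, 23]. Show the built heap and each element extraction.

Build heap: [30, 19, 23, 2, 3, 6]
Extract 30: [23, 19, 6, 2, 3, 30]
Extract 23: [19, 3, 6, 2, 23, 30]
Extract 19: [6, 3, 2, 19, 23, 30]
Extract 6: [3, 2, 6, 19, 23, 30]
Extract 3: [2, 3, 6, 19, 23, 30]


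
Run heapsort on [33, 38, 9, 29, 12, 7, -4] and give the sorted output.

Build heap: [38, 33, 9, 29, 12, 7, -4]
Extract 38: [33, 29, 9, -4, 12, 7, 38]
Extract 33: [29, 12, 9, -4, 7, 33, 38]
Extract 29: [12, 7, 9, -4, 29, 33, 38]
Extract 12: [9, 7, -4, 12, 29, 33, 38]
Extract 9: [7, -4, 9, 12, 29, 33, 38]
Extract 7: [-4, 7, 9, 12, 29, 33, 38]


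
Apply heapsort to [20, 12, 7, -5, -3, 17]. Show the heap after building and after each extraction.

Build heap: [20, 12, 17, -5, -3, 7]
Extract 20: [17, 12, 7, -5, -3, 20]
Extract 17: [12, -3, 7, -5, 17, 20]
Extract 12: [7, -3, -5, 12, 17, 20]
Extract 7: [-3, -5, 7, 12, 17, 20]
Extract -3: [-5, -3, 7, 12, 17, 20]


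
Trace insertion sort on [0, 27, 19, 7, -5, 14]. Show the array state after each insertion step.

First element 0 is already 'sorted'
Insert 27: shifted 0 elements -> [0, 27, 19, 7, -5, 14]
Insert 19: shifted 1 elements -> [0, 19, 27, 7, -5, 14]
Insert 7: shifted 2 elements -> [0, 7, 19, 27, -5, 14]
Insert -5: shifted 4 elements -> [-5, 0, 7, 19, 27, 14]
Insert 14: shifted 2 elements -> [-5, 0, 7, 14, 19, 27]


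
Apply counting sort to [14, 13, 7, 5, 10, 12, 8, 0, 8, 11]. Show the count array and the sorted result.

Count array: [1, 0, 0, 0, 0, 1, 0, 1, 2, 0, 1, 1, 1, 1, 1]
(count[i] = number of elements equal to i)
Cumulative count: [1, 1, 1, 1, 1, 2, 2, 3, 5, 5, 6, 7, 8, 9, 10]
Sorted: [0, 5, 7, 8, 8, 10, 11, 12, 13, 14]


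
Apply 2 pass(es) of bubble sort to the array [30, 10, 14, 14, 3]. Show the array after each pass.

After pass 1: [10, 14, 14, 3, 30] (4 swaps)
After pass 2: [10, 14, 3, 14, 30] (1 swaps)
Total swaps: 5


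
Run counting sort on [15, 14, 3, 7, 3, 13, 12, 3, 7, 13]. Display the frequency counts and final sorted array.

Count array: [0, 0, 0, 3, 0, 0, 0, 2, 0, 0, 0, 0, 1, 2, 1, 1]
(count[i] = number of elements equal to i)
Cumulative count: [0, 0, 0, 3, 3, 3, 3, 5, 5, 5, 5, 5, 6, 8, 9, 10]
Sorted: [3, 3, 3, 7, 7, 12, 13, 13, 14, 15]


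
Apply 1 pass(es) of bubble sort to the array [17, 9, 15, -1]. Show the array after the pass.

After pass 1: [9, 15, -1, 17] (3 swaps)
Total swaps: 3


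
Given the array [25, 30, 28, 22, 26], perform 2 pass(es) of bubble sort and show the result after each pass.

After pass 1: [25, 28, 22, 26, 30] (3 swaps)
After pass 2: [25, 22, 26, 28, 30] (2 swaps)
Total swaps: 5
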